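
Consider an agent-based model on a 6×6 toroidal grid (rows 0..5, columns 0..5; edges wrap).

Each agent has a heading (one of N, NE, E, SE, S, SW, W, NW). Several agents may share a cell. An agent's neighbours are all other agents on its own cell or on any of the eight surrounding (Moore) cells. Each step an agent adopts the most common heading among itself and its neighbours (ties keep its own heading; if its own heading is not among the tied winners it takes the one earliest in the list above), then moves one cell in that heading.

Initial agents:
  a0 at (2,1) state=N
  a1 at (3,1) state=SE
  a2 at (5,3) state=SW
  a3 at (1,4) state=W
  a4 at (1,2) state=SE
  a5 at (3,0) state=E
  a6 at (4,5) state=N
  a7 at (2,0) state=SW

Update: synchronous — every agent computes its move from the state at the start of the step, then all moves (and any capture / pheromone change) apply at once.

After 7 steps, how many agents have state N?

t=1: a0@(3,2):SE a1@(4,2):SE a2@(0,2):SW a3@(1,3):W a4@(2,3):SE a5@(2,0):N a6@(3,5):N a7@(3,5):SW
t=2: a0@(4,3):SE a1@(5,3):SE a2@(1,1):SW a3@(1,2):W a4@(3,4):SE a5@(1,0):N a6@(2,5):N a7@(2,5):N
t=3: a0@(5,4):SE a1@(0,4):SE a2@(2,0):SW a3@(1,1):W a4@(4,5):SE a5@(0,0):N a6@(1,5):N a7@(1,5):N
t=4: a0@(0,5):SE a1@(1,5):SE a2@(1,0):N a3@(1,0):W a4@(5,0):SE a5@(5,0):N a6@(0,5):N a7@(0,5):N
t=5: a0@(5,5):N a1@(0,5):N a2@(0,0):N a3@(0,0):N a4@(4,0):N a5@(4,0):N a6@(5,5):N a7@(5,5):N
t=6: a0@(4,5):N a1@(5,5):N a2@(5,0):N a3@(5,0):N a4@(3,0):N a5@(3,0):N a6@(4,5):N a7@(4,5):N
t=7: a0@(3,5):N a1@(4,5):N a2@(4,0):N a3@(4,0):N a4@(2,0):N a5@(2,0):N a6@(3,5):N a7@(3,5):N

8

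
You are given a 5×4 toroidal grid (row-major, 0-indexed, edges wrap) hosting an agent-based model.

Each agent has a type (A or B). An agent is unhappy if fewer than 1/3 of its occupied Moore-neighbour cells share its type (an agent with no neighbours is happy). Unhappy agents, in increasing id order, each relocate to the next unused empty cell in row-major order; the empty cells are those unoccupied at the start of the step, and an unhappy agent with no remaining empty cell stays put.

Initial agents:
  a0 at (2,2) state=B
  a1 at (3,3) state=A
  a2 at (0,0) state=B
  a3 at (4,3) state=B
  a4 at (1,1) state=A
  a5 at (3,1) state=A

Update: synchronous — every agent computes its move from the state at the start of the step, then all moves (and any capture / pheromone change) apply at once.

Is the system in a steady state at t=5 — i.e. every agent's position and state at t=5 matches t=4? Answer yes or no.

yes

t=1: a0@(0,1):B a1@(0,2):A a2@(0,0):B a3@(4,3):B a4@(0,3):A a5@(1,0):A
t=2: (unchanged — steady state)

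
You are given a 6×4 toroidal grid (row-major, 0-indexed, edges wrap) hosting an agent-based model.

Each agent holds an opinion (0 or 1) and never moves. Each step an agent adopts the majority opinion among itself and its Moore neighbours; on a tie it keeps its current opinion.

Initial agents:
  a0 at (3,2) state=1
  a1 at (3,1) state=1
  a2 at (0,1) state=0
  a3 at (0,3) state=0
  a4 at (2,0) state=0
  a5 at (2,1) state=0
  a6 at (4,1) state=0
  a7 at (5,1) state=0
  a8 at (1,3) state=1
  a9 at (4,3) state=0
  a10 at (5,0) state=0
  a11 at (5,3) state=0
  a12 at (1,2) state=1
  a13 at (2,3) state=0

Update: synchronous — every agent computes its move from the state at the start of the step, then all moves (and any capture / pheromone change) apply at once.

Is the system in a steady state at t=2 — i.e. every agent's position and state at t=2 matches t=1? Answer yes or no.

t=1: a0@(3,2):0 a1@(3,1):0 a2@(0,1):0 a3@(0,3):0 a4@(2,0):0 a5@(2,1):1 a6@(4,1):0 a7@(5,1):0 a8@(1,3):0 a9@(4,3):0 a10@(5,0):0 a11@(5,3):0 a12@(1,2):0 a13@(2,3):1
t=2: a0@(3,2):0 a1@(3,1):0 a2@(0,1):0 a3@(0,3):0 a4@(2,0):0 a5@(2,1):0 a6@(4,1):0 a7@(5,1):0 a8@(1,3):0 a9@(4,3):0 a10@(5,0):0 a11@(5,3):0 a12@(1,2):0 a13@(2,3):0

no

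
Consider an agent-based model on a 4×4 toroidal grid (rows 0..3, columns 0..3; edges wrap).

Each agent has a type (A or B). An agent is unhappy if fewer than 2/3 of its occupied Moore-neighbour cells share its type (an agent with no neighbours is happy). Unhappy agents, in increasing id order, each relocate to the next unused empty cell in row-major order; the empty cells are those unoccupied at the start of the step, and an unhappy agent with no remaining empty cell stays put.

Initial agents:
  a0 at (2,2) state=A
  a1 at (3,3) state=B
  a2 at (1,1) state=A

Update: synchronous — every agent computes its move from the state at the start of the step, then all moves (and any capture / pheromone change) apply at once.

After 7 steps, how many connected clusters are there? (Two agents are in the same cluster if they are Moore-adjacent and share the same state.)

2

t=1: a0@(0,0):A a1@(0,1):B a2@(1,1):A
t=2: a0@(0,2):A a1@(0,3):B a2@(1,0):A
t=3: a0@(0,0):A a1@(0,1):B a2@(1,1):A
t=4: a0@(0,2):A a1@(0,3):B a2@(1,0):A
t=5: a0@(0,0):A a1@(0,1):B a2@(1,1):A
t=6: a0@(0,2):A a1@(0,3):B a2@(1,0):A
t=7: a0@(0,0):A a1@(0,1):B a2@(1,1):A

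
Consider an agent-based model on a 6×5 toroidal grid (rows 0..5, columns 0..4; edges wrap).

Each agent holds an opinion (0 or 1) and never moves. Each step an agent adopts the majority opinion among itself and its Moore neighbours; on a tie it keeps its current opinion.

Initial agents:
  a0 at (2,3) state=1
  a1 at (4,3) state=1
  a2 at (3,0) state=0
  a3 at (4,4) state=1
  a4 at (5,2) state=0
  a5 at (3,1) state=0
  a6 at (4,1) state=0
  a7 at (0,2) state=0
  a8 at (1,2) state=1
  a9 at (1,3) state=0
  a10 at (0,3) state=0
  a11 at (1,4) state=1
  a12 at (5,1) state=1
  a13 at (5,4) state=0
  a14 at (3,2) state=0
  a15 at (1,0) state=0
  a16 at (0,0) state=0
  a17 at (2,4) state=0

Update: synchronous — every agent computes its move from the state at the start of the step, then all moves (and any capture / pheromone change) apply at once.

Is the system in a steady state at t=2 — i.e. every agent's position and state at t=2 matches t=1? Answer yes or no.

t=1: a0@(2,3):1 a1@(4,3):0 a2@(3,0):0 a3@(4,4):1 a4@(5,2):0 a5@(3,1):0 a6@(4,1):0 a7@(0,2):0 a8@(1,2):0 a9@(1,3):0 a10@(0,3):0 a11@(1,4):0 a12@(5,1):0 a13@(5,4):0 a14@(3,2):0 a15@(1,0):0 a16@(0,0):0 a17@(2,4):0
t=2: a0@(2,3):0 a1@(4,3):0 a2@(3,0):0 a3@(4,4):0 a4@(5,2):0 a5@(3,1):0 a6@(4,1):0 a7@(0,2):0 a8@(1,2):0 a9@(1,3):0 a10@(0,3):0 a11@(1,4):0 a12@(5,1):0 a13@(5,4):0 a14@(3,2):0 a15@(1,0):0 a16@(0,0):0 a17@(2,4):0

no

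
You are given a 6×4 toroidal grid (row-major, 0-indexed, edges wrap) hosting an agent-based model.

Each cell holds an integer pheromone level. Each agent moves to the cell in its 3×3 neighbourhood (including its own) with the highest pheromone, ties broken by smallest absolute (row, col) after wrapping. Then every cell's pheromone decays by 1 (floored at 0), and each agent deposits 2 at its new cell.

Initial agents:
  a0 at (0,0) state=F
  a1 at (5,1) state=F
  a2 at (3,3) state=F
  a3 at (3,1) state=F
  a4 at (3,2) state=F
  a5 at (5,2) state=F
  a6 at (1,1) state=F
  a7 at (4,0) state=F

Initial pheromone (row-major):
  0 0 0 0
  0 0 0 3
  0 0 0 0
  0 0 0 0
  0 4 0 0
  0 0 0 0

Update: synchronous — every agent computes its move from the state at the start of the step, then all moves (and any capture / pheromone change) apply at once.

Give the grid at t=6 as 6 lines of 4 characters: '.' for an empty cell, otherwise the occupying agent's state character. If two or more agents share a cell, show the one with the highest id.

....
...F
....
....
.F..
....

t=1: a0@(1,3) a1@(4,1) a2@(2,0) a3@(4,1) a4@(4,1) a5@(4,1) a6@(0,0) a7@(4,1) | pheromone: 2 0 0 0 / 0 0 0 4 / 2 0 0 0 / 0 0 0 0 / 0 13 0 0 / 0 0 0 0
t=2: a0@(1,3) a1@(4,1) a2@(1,3) a3@(4,1) a4@(4,1) a5@(4,1) a6@(1,3) a7@(4,1) | pheromone: 1 0 0 0 / 0 0 0 9 / 1 0 0 0 / 0 0 0 0 / 0 22 0 0 / 0 0 0 0
t=3: a0@(1,3) a1@(4,1) a2@(1,3) a3@(4,1) a4@(4,1) a5@(4,1) a6@(1,3) a7@(4,1) | pheromone: 0 0 0 0 / 0 0 0 14 / 0 0 0 0 / 0 0 0 0 / 0 31 0 0 / 0 0 0 0
t=4: a0@(1,3) a1@(4,1) a2@(1,3) a3@(4,1) a4@(4,1) a5@(4,1) a6@(1,3) a7@(4,1) | pheromone: 0 0 0 0 / 0 0 0 19 / 0 0 0 0 / 0 0 0 0 / 0 40 0 0 / 0 0 0 0
t=5: a0@(1,3) a1@(4,1) a2@(1,3) a3@(4,1) a4@(4,1) a5@(4,1) a6@(1,3) a7@(4,1) | pheromone: 0 0 0 0 / 0 0 0 24 / 0 0 0 0 / 0 0 0 0 / 0 49 0 0 / 0 0 0 0
t=6: a0@(1,3) a1@(4,1) a2@(1,3) a3@(4,1) a4@(4,1) a5@(4,1) a6@(1,3) a7@(4,1) | pheromone: 0 0 0 0 / 0 0 0 29 / 0 0 0 0 / 0 0 0 0 / 0 58 0 0 / 0 0 0 0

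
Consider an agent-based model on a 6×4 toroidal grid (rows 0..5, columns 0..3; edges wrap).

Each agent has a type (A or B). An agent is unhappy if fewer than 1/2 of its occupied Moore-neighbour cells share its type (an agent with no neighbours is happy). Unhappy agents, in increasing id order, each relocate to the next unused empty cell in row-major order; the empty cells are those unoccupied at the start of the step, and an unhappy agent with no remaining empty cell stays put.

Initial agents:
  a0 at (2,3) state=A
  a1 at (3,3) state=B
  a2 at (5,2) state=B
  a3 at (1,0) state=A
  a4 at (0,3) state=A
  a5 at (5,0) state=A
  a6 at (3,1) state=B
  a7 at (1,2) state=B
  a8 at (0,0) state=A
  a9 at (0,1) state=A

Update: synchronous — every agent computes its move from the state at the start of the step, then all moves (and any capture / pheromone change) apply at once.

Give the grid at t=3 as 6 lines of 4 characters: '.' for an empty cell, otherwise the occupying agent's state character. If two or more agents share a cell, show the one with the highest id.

AAAA
AB..
BB..
.B..
....
A...

t=1: a0@(0,2):A a1@(1,1):B a2@(1,3):B a3@(1,0):A a4@(0,3):A a5@(5,0):A a6@(3,1):B a7@(2,0):B a8@(0,0):A a9@(0,1):A
t=2: a0@(0,2):A a1@(1,2):B a2@(2,1):B a3@(1,0):A a4@(0,3):A a5@(5,0):A a6@(3,1):B a7@(2,0):B a8@(0,0):A a9@(0,1):A
t=3: a0@(0,2):A a1@(1,1):B a2@(2,1):B a3@(1,0):A a4@(0,3):A a5@(5,0):A a6@(3,1):B a7@(2,0):B a8@(0,0):A a9@(0,1):A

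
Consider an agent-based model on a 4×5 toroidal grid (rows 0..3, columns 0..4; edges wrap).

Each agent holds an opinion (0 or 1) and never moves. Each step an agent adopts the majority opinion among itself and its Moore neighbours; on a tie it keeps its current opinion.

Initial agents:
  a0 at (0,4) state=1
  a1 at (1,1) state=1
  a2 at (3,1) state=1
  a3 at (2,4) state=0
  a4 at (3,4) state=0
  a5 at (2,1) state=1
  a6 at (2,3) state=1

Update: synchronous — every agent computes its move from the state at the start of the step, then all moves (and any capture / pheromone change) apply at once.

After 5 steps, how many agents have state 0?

3

t=1: a0@(0,4):1 a1@(1,1):1 a2@(3,1):1 a3@(2,4):0 a4@(3,4):0 a5@(2,1):1 a6@(2,3):0
t=2: (unchanged — steady state)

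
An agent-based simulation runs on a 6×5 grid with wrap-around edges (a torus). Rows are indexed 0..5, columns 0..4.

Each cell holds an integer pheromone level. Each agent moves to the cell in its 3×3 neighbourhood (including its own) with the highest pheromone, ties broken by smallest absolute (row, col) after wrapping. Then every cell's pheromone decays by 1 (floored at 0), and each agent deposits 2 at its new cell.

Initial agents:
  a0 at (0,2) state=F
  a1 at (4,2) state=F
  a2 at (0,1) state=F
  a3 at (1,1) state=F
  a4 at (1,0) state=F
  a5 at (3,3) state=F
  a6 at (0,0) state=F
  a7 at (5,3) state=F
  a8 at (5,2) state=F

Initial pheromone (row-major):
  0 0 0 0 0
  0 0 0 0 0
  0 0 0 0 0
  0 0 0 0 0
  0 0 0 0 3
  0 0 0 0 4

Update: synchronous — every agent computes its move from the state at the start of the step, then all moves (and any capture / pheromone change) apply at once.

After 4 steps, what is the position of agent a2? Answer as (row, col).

(5, 4)

t=1: a0@(0,1) a1@(3,1) a2@(0,0) a3@(0,0) a4@(0,0) a5@(4,4) a6@(5,4) a7@(5,4) a8@(0,1) | pheromone: 6 4 0 0 0 / 0 0 0 0 0 / 0 0 0 0 0 / 0 2 0 0 0 / 0 0 0 0 4 / 0 0 0 0 7
t=2: a0@(0,0) a1@(3,1) a2@(5,4) a3@(5,4) a4@(5,4) a5@(5,4) a6@(5,4) a7@(5,4) a8@(0,0) | pheromone: 9 3 0 0 0 / 0 0 0 0 0 / 0 0 0 0 0 / 0 3 0 0 0 / 0 0 0 0 3 / 0 0 0 0 18
t=3: a0@(5,4) a1@(3,1) a2@(5,4) a3@(5,4) a4@(5,4) a5@(5,4) a6@(5,4) a7@(5,4) a8@(5,4) | pheromone: 8 2 0 0 0 / 0 0 0 0 0 / 0 0 0 0 0 / 0 4 0 0 0 / 0 0 0 0 2 / 0 0 0 0 33
t=4: a0@(5,4) a1@(3,1) a2@(5,4) a3@(5,4) a4@(5,4) a5@(5,4) a6@(5,4) a7@(5,4) a8@(5,4) | pheromone: 7 1 0 0 0 / 0 0 0 0 0 / 0 0 0 0 0 / 0 5 0 0 0 / 0 0 0 0 1 / 0 0 0 0 48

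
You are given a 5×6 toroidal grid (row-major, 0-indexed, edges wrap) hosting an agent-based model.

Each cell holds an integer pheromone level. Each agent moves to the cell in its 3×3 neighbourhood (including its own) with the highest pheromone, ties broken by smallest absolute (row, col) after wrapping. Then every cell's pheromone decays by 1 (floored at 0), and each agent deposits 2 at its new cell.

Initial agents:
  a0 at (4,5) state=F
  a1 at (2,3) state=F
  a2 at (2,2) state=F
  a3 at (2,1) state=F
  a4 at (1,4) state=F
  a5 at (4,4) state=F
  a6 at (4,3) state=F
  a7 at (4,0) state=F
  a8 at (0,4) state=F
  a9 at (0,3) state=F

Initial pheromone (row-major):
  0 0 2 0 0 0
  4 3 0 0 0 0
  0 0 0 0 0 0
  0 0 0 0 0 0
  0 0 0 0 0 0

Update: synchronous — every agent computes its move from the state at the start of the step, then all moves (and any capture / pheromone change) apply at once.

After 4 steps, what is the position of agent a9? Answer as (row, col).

(0, 3)

t=1: a0@(0,0) a1@(1,2) a2@(1,1) a3@(1,0) a4@(0,3) a5@(0,3) a6@(0,2) a7@(0,0) a8@(0,3) a9@(0,2) | pheromone: 4 0 5 6 0 0 / 5 4 2 0 0 0 / 0 0 0 0 0 0 / 0 0 0 0 0 0 / 0 0 0 0 0 0
t=2: a0@(1,0) a1@(0,3) a2@(0,2) a3@(1,0) a4@(0,3) a5@(0,3) a6@(0,3) a7@(1,0) a8@(0,3) a9@(0,3) | pheromone: 3 0 6 17 0 0 / 10 3 1 0 0 0 / 0 0 0 0 0 0 / 0 0 0 0 0 0 / 0 0 0 0 0 0
t=3: a0@(1,0) a1@(0,3) a2@(0,3) a3@(1,0) a4@(0,3) a5@(0,3) a6@(0,3) a7@(1,0) a8@(0,3) a9@(0,3) | pheromone: 2 0 5 30 0 0 / 15 2 0 0 0 0 / 0 0 0 0 0 0 / 0 0 0 0 0 0 / 0 0 0 0 0 0
t=4: a0@(1,0) a1@(0,3) a2@(0,3) a3@(1,0) a4@(0,3) a5@(0,3) a6@(0,3) a7@(1,0) a8@(0,3) a9@(0,3) | pheromone: 1 0 4 43 0 0 / 20 1 0 0 0 0 / 0 0 0 0 0 0 / 0 0 0 0 0 0 / 0 0 0 0 0 0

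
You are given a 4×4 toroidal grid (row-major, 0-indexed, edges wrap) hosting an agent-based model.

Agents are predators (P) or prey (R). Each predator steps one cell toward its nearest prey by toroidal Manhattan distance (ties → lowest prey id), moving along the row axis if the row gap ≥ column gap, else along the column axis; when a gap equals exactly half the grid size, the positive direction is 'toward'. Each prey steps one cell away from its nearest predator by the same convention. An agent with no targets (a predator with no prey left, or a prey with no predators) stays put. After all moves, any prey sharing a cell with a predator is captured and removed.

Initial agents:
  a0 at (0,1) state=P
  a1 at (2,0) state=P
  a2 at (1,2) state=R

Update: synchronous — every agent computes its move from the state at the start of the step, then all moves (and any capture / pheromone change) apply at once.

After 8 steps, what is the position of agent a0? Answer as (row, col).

t=1: a0@(1,1):P a1@(2,1):P a2@(2,2):R
t=2: a0@(2,1):P a1@(2,2):P a2@(2,3):R
t=3: a0@(2,2):P a1@(2,3):P a2@(2,0):R
t=4: a0@(2,3):P a1@(2,0):P a2@(2,1):R
t=5: a0@(2,0):P a1@(2,1):P a2@(2,2):R
t=6: a0@(2,1):P a1@(2,2):P a2@(2,3):R
t=7: a0@(2,2):P a1@(2,3):P a2@(2,0):R
t=8: a0@(2,3):P a1@(2,0):P a2@(2,1):R

(2, 3)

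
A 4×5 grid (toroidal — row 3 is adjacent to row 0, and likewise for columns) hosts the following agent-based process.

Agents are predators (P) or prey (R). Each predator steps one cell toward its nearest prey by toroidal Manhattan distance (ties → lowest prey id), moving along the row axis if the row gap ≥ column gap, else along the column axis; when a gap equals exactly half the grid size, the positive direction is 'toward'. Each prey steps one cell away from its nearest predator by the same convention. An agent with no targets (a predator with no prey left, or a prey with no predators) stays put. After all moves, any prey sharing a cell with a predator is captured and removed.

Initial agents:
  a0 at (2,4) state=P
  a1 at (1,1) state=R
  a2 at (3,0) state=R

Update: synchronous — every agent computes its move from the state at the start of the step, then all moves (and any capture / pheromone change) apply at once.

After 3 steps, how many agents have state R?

t=1: a0@(3,4):P a1@(1,2):R a2@(0,0):R
t=2: a0@(0,4):P a1@(0,2):R a2@(1,0):R
t=3: a0@(0,3):P a1@(0,1):R a2@(2,0):R

2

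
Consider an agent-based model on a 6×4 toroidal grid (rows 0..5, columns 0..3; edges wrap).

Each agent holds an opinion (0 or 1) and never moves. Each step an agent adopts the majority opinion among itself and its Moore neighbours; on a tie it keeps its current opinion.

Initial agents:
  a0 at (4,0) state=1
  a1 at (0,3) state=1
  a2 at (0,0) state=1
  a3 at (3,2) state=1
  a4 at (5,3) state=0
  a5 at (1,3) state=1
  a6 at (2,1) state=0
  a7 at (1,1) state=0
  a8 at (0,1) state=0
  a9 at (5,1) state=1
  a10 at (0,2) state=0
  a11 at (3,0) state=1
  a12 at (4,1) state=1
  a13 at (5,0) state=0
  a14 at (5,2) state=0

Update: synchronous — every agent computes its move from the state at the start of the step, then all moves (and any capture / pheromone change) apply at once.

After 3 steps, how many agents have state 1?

t=1: a0@(4,0):1 a1@(0,3):0 a2@(0,0):1 a3@(3,2):1 a4@(5,3):0 a5@(1,3):1 a6@(2,1):0 a7@(1,1):0 a8@(0,1):0 a9@(5,1):1 a10@(0,2):0 a11@(3,0):1 a12@(4,1):1 a13@(5,0):1 a14@(5,2):0
t=2: (unchanged — steady state)

8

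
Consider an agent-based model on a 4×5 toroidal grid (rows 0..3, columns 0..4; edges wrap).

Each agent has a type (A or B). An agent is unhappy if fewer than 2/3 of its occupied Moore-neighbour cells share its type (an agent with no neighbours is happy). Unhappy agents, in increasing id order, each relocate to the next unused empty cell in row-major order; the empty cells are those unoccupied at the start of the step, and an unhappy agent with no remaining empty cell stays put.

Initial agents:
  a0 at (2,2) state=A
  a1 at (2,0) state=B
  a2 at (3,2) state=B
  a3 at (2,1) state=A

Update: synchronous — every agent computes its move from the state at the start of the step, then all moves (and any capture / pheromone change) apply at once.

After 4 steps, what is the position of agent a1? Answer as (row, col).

t=1: a0@(0,0):A a1@(0,1):B a2@(0,2):B a3@(0,3):A
t=2: a0@(0,4):A a1@(1,0):B a2@(1,1):B a3@(1,2):A
t=3: a0@(0,0):A a1@(0,1):B a2@(0,2):B a3@(0,3):A
t=4: a0@(0,4):A a1@(1,0):B a2@(1,1):B a3@(1,2):A

(1, 0)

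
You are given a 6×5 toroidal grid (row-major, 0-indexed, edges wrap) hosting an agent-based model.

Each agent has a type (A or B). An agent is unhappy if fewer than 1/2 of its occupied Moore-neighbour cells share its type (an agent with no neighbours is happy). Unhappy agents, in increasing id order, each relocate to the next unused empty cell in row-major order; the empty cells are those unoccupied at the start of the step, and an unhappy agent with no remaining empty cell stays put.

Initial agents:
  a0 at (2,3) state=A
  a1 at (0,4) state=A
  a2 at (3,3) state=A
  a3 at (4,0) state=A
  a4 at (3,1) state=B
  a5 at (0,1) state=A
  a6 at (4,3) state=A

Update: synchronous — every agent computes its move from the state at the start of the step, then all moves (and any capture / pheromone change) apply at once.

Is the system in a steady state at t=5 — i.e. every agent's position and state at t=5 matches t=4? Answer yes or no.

no

t=1: a0@(2,3):A a1@(0,4):A a2@(3,3):A a3@(0,0):A a4@(0,2):B a5@(0,1):A a6@(4,3):A
t=2: a0@(2,3):A a1@(0,4):A a2@(3,3):A a3@(0,0):A a4@(0,3):B a5@(0,1):A a6@(4,3):A
t=3: a0@(2,3):A a1@(0,4):A a2@(3,3):A a3@(0,0):A a4@(0,2):B a5@(0,1):A a6@(4,3):A
t=4: a0@(2,3):A a1@(0,4):A a2@(3,3):A a3@(0,0):A a4@(0,3):B a5@(0,1):A a6@(4,3):A
t=5: a0@(2,3):A a1@(0,4):A a2@(3,3):A a3@(0,0):A a4@(0,2):B a5@(0,1):A a6@(4,3):A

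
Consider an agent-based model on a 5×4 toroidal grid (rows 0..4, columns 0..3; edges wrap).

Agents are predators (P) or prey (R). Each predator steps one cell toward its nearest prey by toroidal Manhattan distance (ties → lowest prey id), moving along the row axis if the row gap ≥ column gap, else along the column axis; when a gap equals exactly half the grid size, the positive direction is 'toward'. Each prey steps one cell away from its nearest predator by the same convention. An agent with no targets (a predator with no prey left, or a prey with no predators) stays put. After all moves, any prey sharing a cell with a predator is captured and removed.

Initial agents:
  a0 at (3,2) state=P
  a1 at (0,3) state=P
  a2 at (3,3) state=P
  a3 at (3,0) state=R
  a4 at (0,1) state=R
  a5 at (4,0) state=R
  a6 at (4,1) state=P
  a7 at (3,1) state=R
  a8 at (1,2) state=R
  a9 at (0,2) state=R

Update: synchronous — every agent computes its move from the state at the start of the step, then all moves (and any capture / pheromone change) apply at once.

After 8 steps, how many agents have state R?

0

t=1: a0@(3,1):P a1@(0,2):P a2@(3,0):P a4@(1,1):R a5@(4,3):R a6@(0,1):P
t=2: a0@(2,1):P a1@(1,2):P a2@(4,0):P a5@(3,3):R a6@(1,1):P
t=3: a0@(2,2):P a1@(2,2):P a2@(3,0):P a5@(2,3):R a6@(2,1):P
t=4: a0@(2,3):P a1@(2,3):P a2@(2,0):P a6@(2,2):P
t=5: (unchanged — steady state)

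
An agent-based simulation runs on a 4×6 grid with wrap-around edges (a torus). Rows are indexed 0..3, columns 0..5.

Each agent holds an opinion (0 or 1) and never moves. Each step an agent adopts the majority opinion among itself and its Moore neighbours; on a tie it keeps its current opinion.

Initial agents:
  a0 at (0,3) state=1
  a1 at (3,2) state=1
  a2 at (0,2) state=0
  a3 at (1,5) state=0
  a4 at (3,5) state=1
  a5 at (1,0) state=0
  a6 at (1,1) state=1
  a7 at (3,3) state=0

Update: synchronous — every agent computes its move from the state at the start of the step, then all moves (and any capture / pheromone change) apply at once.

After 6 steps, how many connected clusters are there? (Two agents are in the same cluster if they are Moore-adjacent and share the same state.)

3

t=1: a0@(0,3):1 a1@(3,2):1 a2@(0,2):1 a3@(1,5):0 a4@(3,5):1 a5@(1,0):0 a6@(1,1):0 a7@(3,3):0
t=2: a0@(0,3):1 a1@(3,2):1 a2@(0,2):1 a3@(1,5):0 a4@(3,5):1 a5@(1,0):0 a6@(1,1):0 a7@(3,3):1
t=3: (unchanged — steady state)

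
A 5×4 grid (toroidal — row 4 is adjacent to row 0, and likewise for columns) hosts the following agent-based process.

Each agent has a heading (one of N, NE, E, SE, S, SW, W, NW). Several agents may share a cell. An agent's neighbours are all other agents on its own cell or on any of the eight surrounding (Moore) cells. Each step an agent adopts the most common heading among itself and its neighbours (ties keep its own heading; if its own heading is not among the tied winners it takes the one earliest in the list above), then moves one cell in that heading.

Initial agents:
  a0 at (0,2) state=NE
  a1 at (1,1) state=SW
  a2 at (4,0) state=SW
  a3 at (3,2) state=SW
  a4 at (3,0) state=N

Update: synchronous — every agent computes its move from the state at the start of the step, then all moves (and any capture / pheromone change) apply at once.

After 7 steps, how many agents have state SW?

5

t=1: a0@(4,3):NE a1@(2,0):SW a2@(0,3):SW a3@(4,1):SW a4@(2,0):N
t=2: a0@(3,0):NE a1@(3,3):SW a2@(1,2):SW a3@(0,0):SW a4@(1,0):N
t=3: a0@(2,1):NE a1@(4,2):SW a2@(2,1):SW a3@(1,3):SW a4@(0,0):N
t=4: a0@(1,2):NE a1@(0,1):SW a2@(3,0):SW a3@(2,2):SW a4@(4,0):N
t=5: a0@(2,1):SW a1@(1,0):SW a2@(4,3):SW a3@(3,1):SW a4@(0,3):SW
t=6: a0@(3,0):SW a1@(2,3):SW a2@(0,2):SW a3@(4,0):SW a4@(1,2):SW
t=7: a0@(4,3):SW a1@(3,2):SW a2@(1,1):SW a3@(0,3):SW a4@(2,1):SW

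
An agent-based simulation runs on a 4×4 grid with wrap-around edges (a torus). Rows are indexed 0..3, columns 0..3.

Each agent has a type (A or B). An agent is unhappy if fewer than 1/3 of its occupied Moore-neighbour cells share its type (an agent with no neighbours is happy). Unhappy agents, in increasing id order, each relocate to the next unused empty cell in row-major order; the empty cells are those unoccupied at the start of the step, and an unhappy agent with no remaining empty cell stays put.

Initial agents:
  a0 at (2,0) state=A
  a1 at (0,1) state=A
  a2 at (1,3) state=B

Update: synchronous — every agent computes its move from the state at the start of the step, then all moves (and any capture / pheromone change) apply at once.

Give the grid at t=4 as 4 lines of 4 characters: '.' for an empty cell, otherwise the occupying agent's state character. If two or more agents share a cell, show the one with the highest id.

AA.B
....
....
....

t=1: a0@(0,0):A a1@(0,1):A a2@(0,2):B
t=2: a0@(0,0):A a1@(0,1):A a2@(0,3):B
t=3: a0@(0,0):A a1@(0,1):A a2@(0,2):B
t=4: a0@(0,0):A a1@(0,1):A a2@(0,3):B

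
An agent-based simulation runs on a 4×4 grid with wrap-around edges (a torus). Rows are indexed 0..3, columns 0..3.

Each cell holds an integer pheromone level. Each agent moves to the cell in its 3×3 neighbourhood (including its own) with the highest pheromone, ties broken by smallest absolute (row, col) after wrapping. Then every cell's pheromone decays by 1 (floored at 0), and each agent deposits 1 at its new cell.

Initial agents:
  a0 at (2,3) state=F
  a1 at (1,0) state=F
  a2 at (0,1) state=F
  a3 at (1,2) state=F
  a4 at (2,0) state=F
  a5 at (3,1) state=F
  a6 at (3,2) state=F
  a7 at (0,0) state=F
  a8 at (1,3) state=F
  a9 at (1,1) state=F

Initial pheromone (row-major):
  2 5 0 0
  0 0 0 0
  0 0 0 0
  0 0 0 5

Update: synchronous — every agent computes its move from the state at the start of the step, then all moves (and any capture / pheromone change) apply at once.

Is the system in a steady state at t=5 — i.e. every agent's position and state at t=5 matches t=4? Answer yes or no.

yes

t=1: a0@(3,3) a1@(0,1) a2@(0,1) a3@(0,1) a4@(3,3) a5@(0,1) a6@(0,1) a7@(0,1) a8@(0,0) a9@(0,1) | pheromone: 2 11 0 0 / 0 0 0 0 / 0 0 0 0 / 0 0 0 6
t=2: a0@(3,3) a1@(0,1) a2@(0,1) a3@(0,1) a4@(3,3) a5@(0,1) a6@(0,1) a7@(0,1) a8@(0,1) a9@(0,1) | pheromone: 1 18 0 0 / 0 0 0 0 / 0 0 0 0 / 0 0 0 7
t=3: a0@(3,3) a1@(0,1) a2@(0,1) a3@(0,1) a4@(3,3) a5@(0,1) a6@(0,1) a7@(0,1) a8@(0,1) a9@(0,1) | pheromone: 0 25 0 0 / 0 0 0 0 / 0 0 0 0 / 0 0 0 8
t=4: a0@(3,3) a1@(0,1) a2@(0,1) a3@(0,1) a4@(3,3) a5@(0,1) a6@(0,1) a7@(0,1) a8@(0,1) a9@(0,1) | pheromone: 0 32 0 0 / 0 0 0 0 / 0 0 0 0 / 0 0 0 9
t=5: a0@(3,3) a1@(0,1) a2@(0,1) a3@(0,1) a4@(3,3) a5@(0,1) a6@(0,1) a7@(0,1) a8@(0,1) a9@(0,1) | pheromone: 0 39 0 0 / 0 0 0 0 / 0 0 0 0 / 0 0 0 10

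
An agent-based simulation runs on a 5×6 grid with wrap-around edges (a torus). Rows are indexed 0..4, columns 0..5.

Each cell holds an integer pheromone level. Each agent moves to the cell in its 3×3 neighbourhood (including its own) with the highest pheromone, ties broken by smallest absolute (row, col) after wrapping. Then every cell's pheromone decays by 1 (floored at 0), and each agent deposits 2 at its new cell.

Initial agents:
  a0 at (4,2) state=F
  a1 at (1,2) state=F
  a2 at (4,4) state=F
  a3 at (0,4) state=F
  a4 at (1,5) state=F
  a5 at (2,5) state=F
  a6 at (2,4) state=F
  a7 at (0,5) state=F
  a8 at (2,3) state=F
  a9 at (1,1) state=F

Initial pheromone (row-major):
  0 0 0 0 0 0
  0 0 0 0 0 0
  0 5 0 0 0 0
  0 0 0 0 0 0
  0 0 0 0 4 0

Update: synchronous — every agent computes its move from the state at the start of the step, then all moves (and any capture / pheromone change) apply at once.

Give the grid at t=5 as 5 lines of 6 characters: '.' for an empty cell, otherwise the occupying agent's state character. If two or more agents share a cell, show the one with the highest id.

t=1: a0@(0,1) a1@(2,1) a2@(4,4) a3@(4,4) a4@(0,0) a5@(1,0) a6@(1,3) a7@(4,4) a8@(1,2) a9@(2,1) | pheromone: 2 2 0 0 0 0 / 2 0 2 2 0 0 / 0 8 0 0 0 0 / 0 0 0 0 0 0 / 0 0 0 0 9 0
t=2: a0@(0,0) a1@(2,1) a2@(4,4) a3@(4,4) a4@(0,0) a5@(2,1) a6@(1,2) a7@(4,4) a8@(2,1) a9@(2,1) | pheromone: 5 1 0 0 0 0 / 1 0 3 1 0 0 / 0 15 0 0 0 0 / 0 0 0 0 0 0 / 0 0 0 0 14 0
t=3: a0@(0,0) a1@(2,1) a2@(4,4) a3@(4,4) a4@(0,0) a5@(2,1) a6@(2,1) a7@(4,4) a8@(2,1) a9@(2,1) | pheromone: 8 0 0 0 0 0 / 0 0 2 0 0 0 / 0 24 0 0 0 0 / 0 0 0 0 0 0 / 0 0 0 0 19 0
t=4: a0@(0,0) a1@(2,1) a2@(4,4) a3@(4,4) a4@(0,0) a5@(2,1) a6@(2,1) a7@(4,4) a8@(2,1) a9@(2,1) | pheromone: 11 0 0 0 0 0 / 0 0 1 0 0 0 / 0 33 0 0 0 0 / 0 0 0 0 0 0 / 0 0 0 0 24 0
t=5: a0@(0,0) a1@(2,1) a2@(4,4) a3@(4,4) a4@(0,0) a5@(2,1) a6@(2,1) a7@(4,4) a8@(2,1) a9@(2,1) | pheromone: 14 0 0 0 0 0 / 0 0 0 0 0 0 / 0 42 0 0 0 0 / 0 0 0 0 0 0 / 0 0 0 0 29 0

F.....
......
.F....
......
....F.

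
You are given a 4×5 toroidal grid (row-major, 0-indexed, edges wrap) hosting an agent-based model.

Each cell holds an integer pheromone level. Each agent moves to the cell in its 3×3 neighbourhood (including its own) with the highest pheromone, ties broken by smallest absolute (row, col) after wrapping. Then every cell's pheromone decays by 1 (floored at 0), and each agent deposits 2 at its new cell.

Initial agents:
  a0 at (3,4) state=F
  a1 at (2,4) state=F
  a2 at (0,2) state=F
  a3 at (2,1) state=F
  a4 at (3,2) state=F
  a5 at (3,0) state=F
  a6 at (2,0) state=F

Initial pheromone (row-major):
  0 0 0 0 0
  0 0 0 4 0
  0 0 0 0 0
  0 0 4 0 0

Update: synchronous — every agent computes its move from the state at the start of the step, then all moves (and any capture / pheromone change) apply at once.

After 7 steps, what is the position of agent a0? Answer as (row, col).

(0, 0)

t=1: a0@(0,0) a1@(1,3) a2@(1,3) a3@(3,2) a4@(3,2) a5@(0,0) a6@(1,0) | pheromone: 4 0 0 0 0 / 2 0 0 7 0 / 0 0 0 0 0 / 0 0 7 0 0
t=2: a0@(0,0) a1@(1,3) a2@(1,3) a3@(3,2) a4@(3,2) a5@(0,0) a6@(0,0) | pheromone: 9 0 0 0 0 / 1 0 0 10 0 / 0 0 0 0 0 / 0 0 10 0 0
t=3: a0@(0,0) a1@(1,3) a2@(1,3) a3@(3,2) a4@(3,2) a5@(0,0) a6@(0,0) | pheromone: 14 0 0 0 0 / 0 0 0 13 0 / 0 0 0 0 0 / 0 0 13 0 0
t=4: a0@(0,0) a1@(1,3) a2@(1,3) a3@(3,2) a4@(3,2) a5@(0,0) a6@(0,0) | pheromone: 19 0 0 0 0 / 0 0 0 16 0 / 0 0 0 0 0 / 0 0 16 0 0
t=5: a0@(0,0) a1@(1,3) a2@(1,3) a3@(3,2) a4@(3,2) a5@(0,0) a6@(0,0) | pheromone: 24 0 0 0 0 / 0 0 0 19 0 / 0 0 0 0 0 / 0 0 19 0 0
t=6: a0@(0,0) a1@(1,3) a2@(1,3) a3@(3,2) a4@(3,2) a5@(0,0) a6@(0,0) | pheromone: 29 0 0 0 0 / 0 0 0 22 0 / 0 0 0 0 0 / 0 0 22 0 0
t=7: a0@(0,0) a1@(1,3) a2@(1,3) a3@(3,2) a4@(3,2) a5@(0,0) a6@(0,0) | pheromone: 34 0 0 0 0 / 0 0 0 25 0 / 0 0 0 0 0 / 0 0 25 0 0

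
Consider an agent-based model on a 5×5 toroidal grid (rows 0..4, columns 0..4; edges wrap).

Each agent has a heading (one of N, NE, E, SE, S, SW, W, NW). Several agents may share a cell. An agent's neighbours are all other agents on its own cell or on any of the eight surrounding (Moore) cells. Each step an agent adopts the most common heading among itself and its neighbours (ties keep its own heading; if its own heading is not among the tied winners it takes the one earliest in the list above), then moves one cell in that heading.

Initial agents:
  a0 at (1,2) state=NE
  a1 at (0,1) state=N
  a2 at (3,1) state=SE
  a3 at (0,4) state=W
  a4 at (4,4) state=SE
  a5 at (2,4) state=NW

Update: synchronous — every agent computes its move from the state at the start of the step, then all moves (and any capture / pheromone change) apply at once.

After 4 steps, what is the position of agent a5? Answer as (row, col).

(2, 4)

t=1: a0@(0,3):NE a1@(4,1):N a2@(4,2):SE a3@(0,3):W a4@(0,0):SE a5@(1,3):NW
t=2: a0@(4,4):NE a1@(0,2):SE a2@(0,3):SE a3@(0,2):W a4@(1,1):SE a5@(0,2):NW
t=3: a0@(3,0):NE a1@(1,3):SE a2@(1,4):SE a3@(1,3):SE a4@(2,2):SE a5@(1,3):SE
t=4: a0@(2,1):NE a1@(2,4):SE a2@(2,0):SE a3@(2,4):SE a4@(3,3):SE a5@(2,4):SE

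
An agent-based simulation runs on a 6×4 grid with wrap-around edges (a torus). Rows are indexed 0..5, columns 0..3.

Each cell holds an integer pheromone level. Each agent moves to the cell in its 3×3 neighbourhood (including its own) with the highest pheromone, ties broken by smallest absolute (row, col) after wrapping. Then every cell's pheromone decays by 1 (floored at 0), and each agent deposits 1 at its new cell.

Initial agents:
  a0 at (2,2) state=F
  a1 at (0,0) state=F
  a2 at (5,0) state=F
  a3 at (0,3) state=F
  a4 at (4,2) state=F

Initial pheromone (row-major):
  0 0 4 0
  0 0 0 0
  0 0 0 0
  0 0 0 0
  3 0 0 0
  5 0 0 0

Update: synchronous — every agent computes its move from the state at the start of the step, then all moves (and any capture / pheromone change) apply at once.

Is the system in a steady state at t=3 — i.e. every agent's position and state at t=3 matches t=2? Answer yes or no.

t=1: a0@(1,1) a1@(5,0) a2@(5,0) a3@(5,0) a4@(3,1) | pheromone: 0 0 3 0 / 0 1 0 0 / 0 0 0 0 / 0 1 0 0 / 2 0 0 0 / 7 0 0 0
t=2: a0@(0,2) a1@(5,0) a2@(5,0) a3@(5,0) a4@(4,0) | pheromone: 0 0 3 0 / 0 0 0 0 / 0 0 0 0 / 0 0 0 0 / 2 0 0 0 / 9 0 0 0
t=3: a0@(0,2) a1@(5,0) a2@(5,0) a3@(5,0) a4@(5,0) | pheromone: 0 0 3 0 / 0 0 0 0 / 0 0 0 0 / 0 0 0 0 / 1 0 0 0 / 12 0 0 0

no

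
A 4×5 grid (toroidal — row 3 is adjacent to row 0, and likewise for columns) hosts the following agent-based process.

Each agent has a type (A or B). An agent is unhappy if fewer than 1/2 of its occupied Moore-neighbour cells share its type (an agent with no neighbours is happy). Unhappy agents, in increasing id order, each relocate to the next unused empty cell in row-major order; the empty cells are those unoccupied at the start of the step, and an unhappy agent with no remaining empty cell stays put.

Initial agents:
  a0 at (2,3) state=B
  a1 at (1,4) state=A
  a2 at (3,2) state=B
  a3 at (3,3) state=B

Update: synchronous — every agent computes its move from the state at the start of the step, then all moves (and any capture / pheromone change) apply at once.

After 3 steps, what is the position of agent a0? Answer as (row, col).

t=1: a0@(2,3):B a1@(0,0):A a2@(3,2):B a3@(3,3):B
t=2: (unchanged — steady state)

(2, 3)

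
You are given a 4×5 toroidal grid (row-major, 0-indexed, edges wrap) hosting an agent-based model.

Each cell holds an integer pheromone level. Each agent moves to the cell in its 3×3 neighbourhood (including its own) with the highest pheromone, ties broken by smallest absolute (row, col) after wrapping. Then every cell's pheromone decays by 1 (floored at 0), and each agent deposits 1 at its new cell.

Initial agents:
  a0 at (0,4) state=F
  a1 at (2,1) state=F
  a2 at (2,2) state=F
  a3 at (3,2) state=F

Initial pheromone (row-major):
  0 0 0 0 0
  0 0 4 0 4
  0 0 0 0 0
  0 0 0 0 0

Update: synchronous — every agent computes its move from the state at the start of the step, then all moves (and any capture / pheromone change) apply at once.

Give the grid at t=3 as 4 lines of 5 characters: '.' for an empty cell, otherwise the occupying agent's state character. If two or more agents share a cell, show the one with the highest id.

.....
..F.F
.....
.....

t=1: a0@(1,4) a1@(1,2) a2@(1,2) a3@(0,1) | pheromone: 0 1 0 0 0 / 0 0 5 0 4 / 0 0 0 0 0 / 0 0 0 0 0
t=2: a0@(1,4) a1@(1,2) a2@(1,2) a3@(1,2) | pheromone: 0 0 0 0 0 / 0 0 7 0 4 / 0 0 0 0 0 / 0 0 0 0 0
t=3: a0@(1,4) a1@(1,2) a2@(1,2) a3@(1,2) | pheromone: 0 0 0 0 0 / 0 0 9 0 4 / 0 0 0 0 0 / 0 0 0 0 0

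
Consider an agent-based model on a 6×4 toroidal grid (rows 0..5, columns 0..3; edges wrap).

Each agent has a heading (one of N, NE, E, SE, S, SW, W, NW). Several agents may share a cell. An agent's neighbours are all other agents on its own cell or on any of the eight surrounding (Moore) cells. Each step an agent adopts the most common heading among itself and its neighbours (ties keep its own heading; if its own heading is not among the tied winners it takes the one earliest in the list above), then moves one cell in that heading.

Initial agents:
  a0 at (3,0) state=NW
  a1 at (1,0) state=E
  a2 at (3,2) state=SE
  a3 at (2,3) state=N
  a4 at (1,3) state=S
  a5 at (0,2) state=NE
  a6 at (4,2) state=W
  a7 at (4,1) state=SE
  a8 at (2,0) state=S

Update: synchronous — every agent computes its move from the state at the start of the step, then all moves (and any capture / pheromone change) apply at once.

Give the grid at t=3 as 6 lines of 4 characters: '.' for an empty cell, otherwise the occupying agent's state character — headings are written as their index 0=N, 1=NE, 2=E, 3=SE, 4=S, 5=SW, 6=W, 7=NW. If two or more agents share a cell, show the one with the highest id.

.3..
33..
....
....
4..4
4..4

t=1: a0@(2,3):NW a1@(2,0):S a2@(4,3):SE a3@(3,3):S a4@(2,3):S a5@(5,3):NE a6@(5,3):SE a7@(5,2):SE a8@(3,0):S
t=2: a0@(3,3):S a1@(3,0):S a2@(5,0):SE a3@(4,3):S a4@(3,3):S a5@(0,0):SE a6@(0,0):SE a7@(0,3):SE a8@(4,0):S
t=3: a0@(4,3):S a1@(4,0):S a2@(0,1):SE a3@(5,3):S a4@(4,3):S a5@(1,1):SE a6@(1,1):SE a7@(1,0):SE a8@(5,0):S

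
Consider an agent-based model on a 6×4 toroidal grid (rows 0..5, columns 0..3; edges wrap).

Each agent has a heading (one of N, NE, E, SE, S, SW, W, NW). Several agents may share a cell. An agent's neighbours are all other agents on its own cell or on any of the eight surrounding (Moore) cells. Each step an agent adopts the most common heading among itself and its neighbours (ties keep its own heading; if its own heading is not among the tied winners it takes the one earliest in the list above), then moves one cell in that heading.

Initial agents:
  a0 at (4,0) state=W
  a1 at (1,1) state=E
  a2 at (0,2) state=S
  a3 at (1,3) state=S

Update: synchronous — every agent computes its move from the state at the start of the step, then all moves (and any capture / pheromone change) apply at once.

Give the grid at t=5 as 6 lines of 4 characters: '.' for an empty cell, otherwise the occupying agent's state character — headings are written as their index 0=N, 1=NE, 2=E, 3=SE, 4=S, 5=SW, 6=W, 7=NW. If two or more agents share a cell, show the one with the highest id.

t=1: a0@(4,3):W a1@(1,2):E a2@(1,2):S a3@(2,3):S
t=2: a0@(4,2):W a1@(2,2):S a2@(2,2):S a3@(3,3):S
t=3: a0@(4,1):W a1@(3,2):S a2@(3,2):S a3@(4,3):S
t=4: a0@(5,1):S a1@(4,2):S a2@(4,2):S a3@(5,3):S
t=5: a0@(0,1):S a1@(5,2):S a2@(5,2):S a3@(0,3):S

.4.4
....
....
....
....
..4.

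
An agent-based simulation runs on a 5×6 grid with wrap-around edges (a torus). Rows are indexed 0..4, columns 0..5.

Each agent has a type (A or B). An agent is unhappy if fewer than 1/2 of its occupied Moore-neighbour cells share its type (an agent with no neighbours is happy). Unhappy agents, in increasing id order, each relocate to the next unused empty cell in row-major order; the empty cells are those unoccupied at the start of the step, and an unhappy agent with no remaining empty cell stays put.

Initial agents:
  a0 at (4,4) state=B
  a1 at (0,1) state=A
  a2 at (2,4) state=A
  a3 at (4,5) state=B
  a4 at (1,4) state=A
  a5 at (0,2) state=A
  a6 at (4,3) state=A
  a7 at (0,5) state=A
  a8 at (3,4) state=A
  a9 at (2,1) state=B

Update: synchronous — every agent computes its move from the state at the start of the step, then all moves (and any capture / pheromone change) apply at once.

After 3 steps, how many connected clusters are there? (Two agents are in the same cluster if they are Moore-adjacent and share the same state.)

t=1: a0@(0,0):B a1@(0,1):A a2@(2,4):A a3@(0,3):B a4@(1,4):A a5@(0,2):A a6@(4,3):A a7@(0,4):A a8@(3,4):A a9@(2,1):B
t=2: a0@(0,5):B a1@(0,1):A a2@(2,4):A a3@(1,0):B a4@(1,4):A a5@(0,2):A a6@(4,3):A a7@(0,4):A a8@(3,4):A a9@(2,1):B
t=3: a0@(0,0):B a1@(0,1):A a2@(2,4):A a3@(1,0):B a4@(1,4):A a5@(0,2):A a6@(4,3):A a7@(0,4):A a8@(3,4):A a9@(2,1):B

2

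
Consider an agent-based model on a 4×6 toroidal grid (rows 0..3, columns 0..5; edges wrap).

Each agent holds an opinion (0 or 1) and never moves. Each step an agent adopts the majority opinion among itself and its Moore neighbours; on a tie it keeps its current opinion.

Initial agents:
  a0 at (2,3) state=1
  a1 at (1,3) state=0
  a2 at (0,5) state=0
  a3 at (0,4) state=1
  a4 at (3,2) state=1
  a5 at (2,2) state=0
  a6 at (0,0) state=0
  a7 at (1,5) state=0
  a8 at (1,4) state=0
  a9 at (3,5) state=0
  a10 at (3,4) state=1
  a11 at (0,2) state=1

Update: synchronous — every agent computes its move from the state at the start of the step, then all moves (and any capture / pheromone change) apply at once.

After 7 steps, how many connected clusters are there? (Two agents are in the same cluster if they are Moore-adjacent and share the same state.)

t=1: a0@(2,3):1 a1@(1,3):0 a2@(0,5):0 a3@(0,4):0 a4@(3,2):1 a5@(2,2):0 a6@(0,0):0 a7@(1,5):0 a8@(1,4):0 a9@(3,5):0 a10@(3,4):1 a11@(0,2):1
t=2: a0@(2,3):1 a1@(1,3):0 a2@(0,5):0 a3@(0,4):0 a4@(3,2):1 a5@(2,2):0 a6@(0,0):0 a7@(1,5):0 a8@(1,4):0 a9@(3,5):0 a10@(3,4):0 a11@(0,2):1
t=3: a0@(2,3):0 a1@(1,3):0 a2@(0,5):0 a3@(0,4):0 a4@(3,2):1 a5@(2,2):0 a6@(0,0):0 a7@(1,5):0 a8@(1,4):0 a9@(3,5):0 a10@(3,4):0 a11@(0,2):1
t=4: (unchanged — steady state)

2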